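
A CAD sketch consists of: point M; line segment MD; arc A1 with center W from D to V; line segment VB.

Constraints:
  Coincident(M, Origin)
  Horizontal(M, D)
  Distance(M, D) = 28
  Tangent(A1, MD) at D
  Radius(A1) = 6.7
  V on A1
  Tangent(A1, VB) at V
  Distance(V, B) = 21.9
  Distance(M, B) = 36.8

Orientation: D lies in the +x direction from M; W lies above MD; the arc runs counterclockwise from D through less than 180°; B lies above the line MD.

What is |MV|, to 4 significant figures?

35.25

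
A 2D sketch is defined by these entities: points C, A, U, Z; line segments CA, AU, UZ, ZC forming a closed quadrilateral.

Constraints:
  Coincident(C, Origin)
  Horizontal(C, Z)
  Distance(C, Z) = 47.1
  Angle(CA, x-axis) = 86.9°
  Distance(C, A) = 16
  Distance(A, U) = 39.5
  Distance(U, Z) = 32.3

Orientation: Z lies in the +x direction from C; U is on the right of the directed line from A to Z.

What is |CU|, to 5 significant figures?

27.474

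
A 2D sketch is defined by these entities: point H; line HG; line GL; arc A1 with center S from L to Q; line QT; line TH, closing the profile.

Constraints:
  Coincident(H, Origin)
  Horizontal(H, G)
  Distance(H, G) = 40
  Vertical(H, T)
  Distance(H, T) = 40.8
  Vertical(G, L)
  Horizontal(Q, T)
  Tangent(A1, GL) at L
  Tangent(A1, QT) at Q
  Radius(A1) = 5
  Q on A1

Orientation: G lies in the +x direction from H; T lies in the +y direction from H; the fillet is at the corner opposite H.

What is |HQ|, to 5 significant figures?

53.755

H is at the origin; H and G share the same y with |HG| = 40.0 and G on the +x side, so G = (40.000, 0.0000). H and T share the same x with |HT| = 40.8 and T on the +y side, so T = (0.0000, 40.800). The virtual corner opposite H is at (40.000, 40.800). Tangency of A1 to GL means the radius SL is perpendicular to GL and tangency of A1 to QT means the radius SQ is perpendicular to QT, with radius 5.0, so the center S sits 5.0 in from both sides at S = (35.000, 35.800). That places the tangent points at L = (40.000, 35.800) on GL and Q = (35.000, 40.800) on QT. Then |HQ| = |Q − H| = 53.755.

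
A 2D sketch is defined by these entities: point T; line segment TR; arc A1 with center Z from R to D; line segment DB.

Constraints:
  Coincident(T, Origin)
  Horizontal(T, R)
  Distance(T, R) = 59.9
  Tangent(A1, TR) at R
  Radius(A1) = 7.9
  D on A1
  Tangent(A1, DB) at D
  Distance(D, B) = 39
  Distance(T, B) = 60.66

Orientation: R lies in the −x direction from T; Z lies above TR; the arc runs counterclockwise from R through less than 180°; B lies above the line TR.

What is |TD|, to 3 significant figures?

52.6

T is at the origin; TR is horizontal with |TR| = 59.9 and R on the −x side, so R = (-59.9, 0.00). A1 meets TR tangentially, so ZR is at right angles to TR, so Z = R + (0, 7.9) = (-59.9, 7.90). Since ZD ⟂ DB (tangency), |ZB| = √(7.9² + 39.0²) = 39.8 regardless of where D sits on A1. So B lies on both circle(T, 60.66) and circle(Z, 39.8); the above-TR intersection is B = (-42.2, 43.6). D is the foot of the tangent from B: D = (-52.3, 5.87).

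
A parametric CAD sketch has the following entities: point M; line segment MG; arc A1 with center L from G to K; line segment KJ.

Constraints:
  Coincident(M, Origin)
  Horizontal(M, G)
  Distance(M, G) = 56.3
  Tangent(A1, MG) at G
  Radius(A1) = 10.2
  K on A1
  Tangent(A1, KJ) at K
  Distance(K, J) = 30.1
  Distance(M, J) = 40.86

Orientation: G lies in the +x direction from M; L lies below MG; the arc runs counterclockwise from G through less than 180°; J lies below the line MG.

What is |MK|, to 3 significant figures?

48.4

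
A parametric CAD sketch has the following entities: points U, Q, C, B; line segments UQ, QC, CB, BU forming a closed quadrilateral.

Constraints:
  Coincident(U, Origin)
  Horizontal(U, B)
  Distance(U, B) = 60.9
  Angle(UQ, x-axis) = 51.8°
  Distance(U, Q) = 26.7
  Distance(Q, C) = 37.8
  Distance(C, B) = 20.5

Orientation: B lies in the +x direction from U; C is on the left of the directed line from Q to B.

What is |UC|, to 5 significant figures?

57.642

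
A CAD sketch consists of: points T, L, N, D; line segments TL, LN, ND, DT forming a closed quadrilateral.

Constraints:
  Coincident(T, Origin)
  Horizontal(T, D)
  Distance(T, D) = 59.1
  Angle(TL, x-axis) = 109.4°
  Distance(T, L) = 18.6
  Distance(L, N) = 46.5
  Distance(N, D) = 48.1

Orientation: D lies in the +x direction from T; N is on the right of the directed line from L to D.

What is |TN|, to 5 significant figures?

28.386

Checks: |LN| = 46.50 ✓; |ND| = 48.10 ✓.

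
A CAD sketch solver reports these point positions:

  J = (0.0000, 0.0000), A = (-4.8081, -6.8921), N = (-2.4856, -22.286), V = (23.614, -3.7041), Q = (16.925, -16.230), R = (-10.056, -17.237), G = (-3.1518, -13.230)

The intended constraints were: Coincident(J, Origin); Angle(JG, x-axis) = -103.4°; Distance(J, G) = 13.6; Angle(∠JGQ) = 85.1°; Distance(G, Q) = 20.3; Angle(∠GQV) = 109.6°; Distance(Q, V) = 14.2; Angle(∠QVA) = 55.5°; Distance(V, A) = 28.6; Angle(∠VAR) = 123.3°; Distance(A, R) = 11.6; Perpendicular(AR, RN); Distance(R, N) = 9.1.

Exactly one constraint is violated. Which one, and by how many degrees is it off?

Perpendicular(AR, RN) — off by 6.80°.

J = (0.00, 0.00) ✓; JG at -103.4° ✓; |JG| = 13.60 ✓; ∠JGQ = 85.10° ✓; |GQ| = 20.30 ✓; ∠GQV = 109.6° ✓; |QV| = 14.20 ✓; ∠QVA = 55.50° ✓; |VA| = 28.60 ✓; ∠VAR = 123.3° ✓; |AR| = 11.60 ✓; ∠(AR, RN) = 83.20° ✗; |RN| = 9.100 ✓.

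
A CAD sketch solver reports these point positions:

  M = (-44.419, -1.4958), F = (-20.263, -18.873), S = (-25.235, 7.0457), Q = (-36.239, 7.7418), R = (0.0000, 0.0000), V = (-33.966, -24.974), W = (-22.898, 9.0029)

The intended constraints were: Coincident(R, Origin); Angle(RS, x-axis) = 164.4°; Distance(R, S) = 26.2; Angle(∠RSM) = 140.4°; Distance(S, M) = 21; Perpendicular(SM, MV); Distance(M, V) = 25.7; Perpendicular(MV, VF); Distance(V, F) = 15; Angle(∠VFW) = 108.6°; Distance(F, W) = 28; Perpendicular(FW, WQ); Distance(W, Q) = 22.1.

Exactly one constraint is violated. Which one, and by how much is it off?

Distance(W, Q) = 22.1 — off by 8.70.

R = (0.00, 0.00) ✓; RS at 164.4° ✓; |RS| = 26.20 ✓; ∠RSM = 140.4° ✓; |SM| = 21.00 ✓; ∠(SM, MV) = 90.00° ✓; |MV| = 25.70 ✓; ∠(MV, VF) = 90.00° ✓; |VF| = 15.00 ✓; ∠VFW = 108.6° ✓; |FW| = 28.00 ✓; ∠(FW, WQ) = 90.00° ✓; |WQ| = 13.40 ✗.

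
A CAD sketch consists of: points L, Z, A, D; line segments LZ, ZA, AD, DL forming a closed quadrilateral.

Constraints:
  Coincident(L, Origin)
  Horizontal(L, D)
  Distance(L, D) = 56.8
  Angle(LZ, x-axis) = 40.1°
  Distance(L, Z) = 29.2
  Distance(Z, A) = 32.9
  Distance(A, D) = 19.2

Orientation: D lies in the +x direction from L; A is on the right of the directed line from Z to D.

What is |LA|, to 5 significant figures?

40.871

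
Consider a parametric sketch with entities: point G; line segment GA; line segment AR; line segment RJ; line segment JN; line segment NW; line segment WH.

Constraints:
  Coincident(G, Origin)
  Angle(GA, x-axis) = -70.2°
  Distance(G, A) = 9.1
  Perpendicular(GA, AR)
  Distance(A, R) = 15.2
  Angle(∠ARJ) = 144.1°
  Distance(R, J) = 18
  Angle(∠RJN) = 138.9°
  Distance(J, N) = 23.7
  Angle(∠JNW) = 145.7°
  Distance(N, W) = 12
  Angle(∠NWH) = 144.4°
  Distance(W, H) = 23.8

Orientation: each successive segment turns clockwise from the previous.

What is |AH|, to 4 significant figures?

58.83

G is at the origin; GA runs at -70.2° with length 9.1, so A = (3.083, -8.562). GA ⟂ AR, so AR runs at -160.2°; with |AR| = 15.2, R = (-11.22, -13.71). ∠ARJ = 144.1° gives RJ at 163.9° from the x-axis; with |RJ| = 18.0, J = (-28.51, -8.719). ∠RJN = 138.9° gives JN at 122.8° from the x-axis; with |JN| = 23.7, N = (-41.35, 11.20). ∠JNW = 145.7° gives NW at 88.50° from the x-axis; with |NW| = 12.0, W = (-41.04, 23.20). ∠NWH = 144.4° gives WH at 52.90° from the x-axis; with |WH| = 23.8, H = (-26.68, 42.18). Then |AH| = |H − A| = 58.83.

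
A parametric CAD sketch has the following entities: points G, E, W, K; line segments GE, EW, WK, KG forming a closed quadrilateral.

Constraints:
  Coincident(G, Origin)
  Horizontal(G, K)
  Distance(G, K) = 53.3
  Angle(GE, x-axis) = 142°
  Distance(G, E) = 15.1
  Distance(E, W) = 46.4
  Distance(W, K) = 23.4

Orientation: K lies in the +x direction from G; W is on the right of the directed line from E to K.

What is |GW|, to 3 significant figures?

32.2

Checks: |EW| = 46.40 ✓; |WK| = 23.40 ✓.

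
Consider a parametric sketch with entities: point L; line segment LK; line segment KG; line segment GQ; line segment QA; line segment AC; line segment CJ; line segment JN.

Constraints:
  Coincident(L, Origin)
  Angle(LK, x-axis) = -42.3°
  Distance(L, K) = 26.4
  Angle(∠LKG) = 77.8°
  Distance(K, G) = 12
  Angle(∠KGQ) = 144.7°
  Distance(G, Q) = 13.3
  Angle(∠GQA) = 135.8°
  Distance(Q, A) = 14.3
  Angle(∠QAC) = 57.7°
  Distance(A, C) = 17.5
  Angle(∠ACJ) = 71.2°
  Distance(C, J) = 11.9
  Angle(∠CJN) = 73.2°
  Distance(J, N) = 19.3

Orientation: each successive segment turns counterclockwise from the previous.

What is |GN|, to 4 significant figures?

27.22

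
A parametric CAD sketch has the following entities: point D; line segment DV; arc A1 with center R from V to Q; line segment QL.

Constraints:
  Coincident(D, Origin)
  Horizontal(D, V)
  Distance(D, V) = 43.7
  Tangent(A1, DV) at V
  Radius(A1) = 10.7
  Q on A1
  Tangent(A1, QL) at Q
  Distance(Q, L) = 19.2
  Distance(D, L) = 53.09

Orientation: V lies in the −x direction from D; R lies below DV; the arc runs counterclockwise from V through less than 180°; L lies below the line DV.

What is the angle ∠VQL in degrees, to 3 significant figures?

118°

Checks: |RQ| = 10.70 ✓; ∠(RQ, QL) = 90.00° ✓; |QL| = 19.20 ✓; |DL| = 53.09 ✓.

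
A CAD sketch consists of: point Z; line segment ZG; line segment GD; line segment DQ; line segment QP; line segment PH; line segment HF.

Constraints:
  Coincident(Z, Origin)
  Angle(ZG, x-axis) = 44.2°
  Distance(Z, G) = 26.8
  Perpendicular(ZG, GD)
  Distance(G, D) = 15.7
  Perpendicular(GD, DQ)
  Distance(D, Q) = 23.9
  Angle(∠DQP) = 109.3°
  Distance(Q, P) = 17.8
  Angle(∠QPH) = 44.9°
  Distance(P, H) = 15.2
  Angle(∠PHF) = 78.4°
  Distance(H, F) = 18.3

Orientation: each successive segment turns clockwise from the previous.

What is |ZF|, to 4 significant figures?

20.06

Z is at the origin; ZG runs at 44.2° with length 26.8, so G = (19.21, 18.68). ZG ⟂ GD, so GD runs at -45.80°; with |GD| = 15.7, D = (30.16, 7.429). The perpendicularity gives DQ at right angles to GD, so DQ runs at -135.8°; with |DQ| = 23.9, Q = (13.02, -9.234). ∠DQP = 109.3° gives QP at 153.5° from the x-axis; with |QP| = 17.8, P = (-2.905, -1.291). ∠QPH = 44.9° gives PH at 18.40° from the x-axis; with |PH| = 15.2, H = (11.52, 3.506). ∠PHF = 78.4° gives HF at -83.20° from the x-axis; with |HF| = 18.3, F = (13.68, -14.66). Then |ZF| = |F − Z| = 20.06.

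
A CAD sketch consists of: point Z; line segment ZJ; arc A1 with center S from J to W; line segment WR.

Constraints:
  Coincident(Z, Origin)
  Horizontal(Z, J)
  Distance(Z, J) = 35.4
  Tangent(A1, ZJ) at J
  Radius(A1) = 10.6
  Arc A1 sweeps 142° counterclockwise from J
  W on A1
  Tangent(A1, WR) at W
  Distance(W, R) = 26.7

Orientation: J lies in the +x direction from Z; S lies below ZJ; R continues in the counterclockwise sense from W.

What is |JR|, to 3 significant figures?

38.3

On A1, J sits at bearing 90° from S; a 142° counterclockwise sweep puts W at bearing 232°, so W = S + 10.6·(cos 232°, sin 232°) = (28.9, -19.0). Tangency of A1 to WR means the radius SW is perpendicular to WR, so WR runs along (−sin 232°, cos 232°); with |WR| = 26.7, R = (49.9, -35.4). Then |JR| = |R − J| = 38.3.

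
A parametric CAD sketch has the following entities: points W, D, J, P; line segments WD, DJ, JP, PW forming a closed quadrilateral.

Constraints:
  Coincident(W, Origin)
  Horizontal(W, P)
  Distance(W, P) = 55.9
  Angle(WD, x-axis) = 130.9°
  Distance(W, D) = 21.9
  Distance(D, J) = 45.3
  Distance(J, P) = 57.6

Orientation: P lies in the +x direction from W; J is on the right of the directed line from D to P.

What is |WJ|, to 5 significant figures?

25.201

W is at the origin; W and P share the same y with |WP| = 55.9 and P in +x, so P = (55.9, 0). WD runs at 130.9° with |WD| = 21.9, so D = (-14.339, 16.553). J is determined by |DJ| = 45.3 and |JP| = 57.6 together: it lies at the intersection of circle(D, 45.3) and circle(P, 57.6). With |DP| = 72.163, the foot of the radical line on DP is 27.312 from D and the perpendicular offset is √(45.3² − 27.312²) = 36.141. Taking the right-of-DP solution: J = (3.9547, -24.889).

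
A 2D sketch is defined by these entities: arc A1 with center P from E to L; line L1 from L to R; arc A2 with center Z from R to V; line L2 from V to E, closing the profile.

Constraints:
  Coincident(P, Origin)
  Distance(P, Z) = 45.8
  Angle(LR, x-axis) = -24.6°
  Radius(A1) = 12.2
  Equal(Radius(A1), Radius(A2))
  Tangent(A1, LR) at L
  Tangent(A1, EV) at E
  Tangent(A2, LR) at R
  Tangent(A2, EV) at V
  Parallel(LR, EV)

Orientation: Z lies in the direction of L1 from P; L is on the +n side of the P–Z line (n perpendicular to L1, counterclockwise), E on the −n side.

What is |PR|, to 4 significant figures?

47.40

Tangency of A1 to both parallel lines with radius 12.2 puts L and E at P ± 12.2·n: L = (5.079, 11.09), E = (-5.079, -11.09). Equal radii place R and V the same way about Z: R = Z + 12.2·n = (46.72, -7.973), V = Z − 12.2·n = (36.56, -30.16). Then |PR| = |R − P| = 47.40.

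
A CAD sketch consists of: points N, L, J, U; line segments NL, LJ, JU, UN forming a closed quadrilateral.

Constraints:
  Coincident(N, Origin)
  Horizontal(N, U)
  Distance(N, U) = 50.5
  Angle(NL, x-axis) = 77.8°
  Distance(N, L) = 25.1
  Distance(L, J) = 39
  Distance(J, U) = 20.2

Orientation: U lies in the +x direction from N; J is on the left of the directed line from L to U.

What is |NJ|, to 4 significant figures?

47.90

N is at the origin; NU is horizontal with |NU| = 50.5 and U in +x, so U = (50.5, 0). NL runs at 77.8° with |NL| = 25.1, so L = (5.304, 24.53). J is determined by |LJ| = 39.0 and |JU| = 20.2 together: it lies at the intersection of circle(L, 39.0) and circle(U, 20.2). With |LU| = 51.42, the foot of the radical line on LU is 36.53 from L and the perpendicular offset is √(39.0² − 36.53²) = 13.65. Taking the left-of-LU solution: J = (43.92, 19.10).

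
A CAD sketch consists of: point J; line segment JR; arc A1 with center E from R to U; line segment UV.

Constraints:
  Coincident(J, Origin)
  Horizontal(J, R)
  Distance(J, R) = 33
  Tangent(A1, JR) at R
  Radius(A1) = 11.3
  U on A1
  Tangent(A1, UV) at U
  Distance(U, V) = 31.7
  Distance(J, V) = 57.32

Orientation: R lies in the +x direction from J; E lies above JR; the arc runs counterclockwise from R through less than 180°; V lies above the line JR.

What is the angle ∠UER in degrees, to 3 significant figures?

105°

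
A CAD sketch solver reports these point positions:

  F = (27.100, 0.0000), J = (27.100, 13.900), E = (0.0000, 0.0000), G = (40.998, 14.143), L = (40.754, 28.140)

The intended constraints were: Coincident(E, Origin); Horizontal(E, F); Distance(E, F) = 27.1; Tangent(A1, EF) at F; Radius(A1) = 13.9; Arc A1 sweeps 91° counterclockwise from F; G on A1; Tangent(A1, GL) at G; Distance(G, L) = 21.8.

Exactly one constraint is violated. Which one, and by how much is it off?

Distance(G, L) = 21.8 — off by 7.80.

E = (0.00, 0.00) ✓; E.y = 0.00, F.y = 0.00 ✓; |EF| = 27.10 ✓; ∠(JF, FE) = 90.00° ✓; |JF| = 13.90 ✓; bearing(J→G) − bearing(J→F) = 91.00° ✓; |JG| = 13.90 ✓; ∠(JG, GL) = 90.00° ✓; |GL| = 14.00 ✗.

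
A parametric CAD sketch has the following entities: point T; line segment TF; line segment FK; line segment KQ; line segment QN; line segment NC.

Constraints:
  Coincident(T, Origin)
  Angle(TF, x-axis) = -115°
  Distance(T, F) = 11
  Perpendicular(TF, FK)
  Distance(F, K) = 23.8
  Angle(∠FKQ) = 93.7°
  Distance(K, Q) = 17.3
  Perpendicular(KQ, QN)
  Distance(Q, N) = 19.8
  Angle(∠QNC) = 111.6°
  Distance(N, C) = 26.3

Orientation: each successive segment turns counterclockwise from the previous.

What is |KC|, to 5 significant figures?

30.337

KQ is perpendicular to QN, so QN runs at 151.30°; with |QN| = 19.8, N = (7.8617, 4.6554). ∠QNC = 111.6° gives NC at -140.30° from the x-axis; with |NC| = 26.3, C = (-12.374, -12.144). Then |KC| = |C − K| = 30.337.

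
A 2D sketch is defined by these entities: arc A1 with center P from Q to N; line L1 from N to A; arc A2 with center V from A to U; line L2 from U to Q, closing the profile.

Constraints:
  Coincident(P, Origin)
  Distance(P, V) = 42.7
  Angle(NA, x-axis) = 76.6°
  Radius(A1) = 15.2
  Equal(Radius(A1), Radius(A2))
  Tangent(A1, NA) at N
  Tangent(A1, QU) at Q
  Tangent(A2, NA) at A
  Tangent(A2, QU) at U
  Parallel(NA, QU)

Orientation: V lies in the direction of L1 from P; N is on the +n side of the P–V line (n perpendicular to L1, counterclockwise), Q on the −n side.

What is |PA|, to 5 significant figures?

45.325

The slot axis is L1's direction at 76.6°, so u = (cos 76.6°, sin 76.6°) = (0.23175, 0.97278) and n = (−sin 76.6°, cos 76.6°) = (-0.97278, 0.23175). P is at the origin and V lies 42.7 along u from P, so V = 42.7·u = (9.8956, 41.538). Tangency of A1 to both parallel lines with radius 15.2 puts N and Q at P ± 15.2·n: N = (-14.786, 3.5226), Q = (14.786, -3.5226). Equal radii place A and U the same way about V: A = V + 15.2·n = (-4.8906, 45.060), U = V − 15.2·n = (24.682, 38.015). Then |PA| = |A − P| = 45.325.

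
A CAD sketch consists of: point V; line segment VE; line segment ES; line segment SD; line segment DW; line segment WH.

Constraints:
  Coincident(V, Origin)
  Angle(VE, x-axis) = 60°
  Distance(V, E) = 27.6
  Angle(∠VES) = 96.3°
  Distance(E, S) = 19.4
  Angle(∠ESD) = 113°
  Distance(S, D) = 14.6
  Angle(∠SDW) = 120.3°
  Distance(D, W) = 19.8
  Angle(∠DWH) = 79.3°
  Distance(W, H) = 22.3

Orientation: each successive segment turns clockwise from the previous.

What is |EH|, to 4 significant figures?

13.03

V is at the origin; VE runs at 60.0° with length 27.6, so E = (13.80, 23.90). ∠VES = 96.3° gives ES at -23.70° from the x-axis; with |ES| = 19.4, S = (31.56, 16.10). ∠ESD = 113.0° gives SD at -90.70° from the x-axis; with |SD| = 14.6, D = (31.39, 1.506). ∠SDW = 120.3° gives DW at -150.4° from the x-axis; with |DW| = 19.8, W = (14.17, -8.274). ∠DWH = 79.3° gives WH at 108.9° from the x-axis; with |WH| = 22.3, H = (6.946, 12.82). Then |EH| = |H − E| = 13.03.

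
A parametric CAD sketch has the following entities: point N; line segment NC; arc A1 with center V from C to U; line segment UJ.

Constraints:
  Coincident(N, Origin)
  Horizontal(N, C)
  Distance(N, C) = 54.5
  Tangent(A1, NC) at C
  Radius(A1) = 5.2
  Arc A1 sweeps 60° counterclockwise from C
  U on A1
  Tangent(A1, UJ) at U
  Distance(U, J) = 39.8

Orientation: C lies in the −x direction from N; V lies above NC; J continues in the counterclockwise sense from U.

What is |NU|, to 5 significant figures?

50.064

N is at the origin; N and C share the same y with |NC| = 54.5 and C on the −x side, so C = (-54.500, 0.0000). Tangency of A1 to NC means the radius VC is perpendicular to NC, so V = C + (0, 5.2) = (-54.500, 5.2000). On A1, C sits at bearing -90° from V; a 60° counterclockwise sweep puts U at bearing -30°, so U = V + 5.2·(cos -30°, sin -30°) = (-49.997, 2.6000). Then |NU| = |U − N| = 50.064.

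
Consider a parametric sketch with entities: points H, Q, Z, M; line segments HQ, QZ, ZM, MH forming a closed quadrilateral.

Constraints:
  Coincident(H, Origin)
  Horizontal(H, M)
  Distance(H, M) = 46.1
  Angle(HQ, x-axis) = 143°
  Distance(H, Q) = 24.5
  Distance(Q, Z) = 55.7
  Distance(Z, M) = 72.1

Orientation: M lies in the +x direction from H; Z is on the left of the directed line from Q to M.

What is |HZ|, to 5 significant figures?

62.927

Checks: |QZ| = 55.70 ✓; |ZM| = 72.10 ✓.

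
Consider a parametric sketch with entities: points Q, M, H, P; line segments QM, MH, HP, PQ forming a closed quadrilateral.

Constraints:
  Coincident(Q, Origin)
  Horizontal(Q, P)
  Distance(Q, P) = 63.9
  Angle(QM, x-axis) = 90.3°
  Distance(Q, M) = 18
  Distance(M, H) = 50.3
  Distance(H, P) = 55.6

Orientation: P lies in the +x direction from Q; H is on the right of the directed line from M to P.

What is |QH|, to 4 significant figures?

33.83

Checks: Q.y = 0.00, P.y = 0.00 ✓; |MH| = 50.30 ✓; |HP| = 55.60 ✓.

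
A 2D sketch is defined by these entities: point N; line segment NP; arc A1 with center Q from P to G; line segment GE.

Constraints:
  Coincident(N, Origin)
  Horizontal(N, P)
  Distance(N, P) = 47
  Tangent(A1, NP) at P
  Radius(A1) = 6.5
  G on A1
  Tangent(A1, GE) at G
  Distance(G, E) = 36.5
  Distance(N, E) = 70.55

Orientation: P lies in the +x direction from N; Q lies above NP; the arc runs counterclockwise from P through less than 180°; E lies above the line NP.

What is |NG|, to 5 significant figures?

53.812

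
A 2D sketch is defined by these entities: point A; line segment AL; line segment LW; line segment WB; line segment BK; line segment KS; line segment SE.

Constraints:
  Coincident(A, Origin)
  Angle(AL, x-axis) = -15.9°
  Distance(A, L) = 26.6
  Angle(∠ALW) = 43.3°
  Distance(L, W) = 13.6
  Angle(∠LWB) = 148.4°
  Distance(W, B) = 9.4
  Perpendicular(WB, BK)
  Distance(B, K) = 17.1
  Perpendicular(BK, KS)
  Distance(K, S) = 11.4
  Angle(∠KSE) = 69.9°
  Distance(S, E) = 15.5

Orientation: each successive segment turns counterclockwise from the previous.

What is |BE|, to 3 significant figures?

6.58

A is at the origin; AL runs at -15.9° with length 26.6, so L = (25.6, -7.29). ∠ALW = 43.3° gives LW at 121° from the x-axis; with |LW| = 13.6, W = (18.6, 4.39). ∠LWB = 148.4° gives WB at 152° from the x-axis; with |WB| = 9.4, B = (10.3, 8.75). WB is perpendicular to BK, so BK runs at -118°; with |BK| = 17.1, K = (2.37, -6.40). The perpendicularity gives KS at right angles to BK, so KS runs at -27.6°; with |KS| = 11.4, S = (12.5, -11.7). ∠KSE = 69.9° gives SE at 82.5° from the x-axis; with |SE| = 15.5, E = (14.5, 3.68). Then |BE| = |E − B| = 6.58.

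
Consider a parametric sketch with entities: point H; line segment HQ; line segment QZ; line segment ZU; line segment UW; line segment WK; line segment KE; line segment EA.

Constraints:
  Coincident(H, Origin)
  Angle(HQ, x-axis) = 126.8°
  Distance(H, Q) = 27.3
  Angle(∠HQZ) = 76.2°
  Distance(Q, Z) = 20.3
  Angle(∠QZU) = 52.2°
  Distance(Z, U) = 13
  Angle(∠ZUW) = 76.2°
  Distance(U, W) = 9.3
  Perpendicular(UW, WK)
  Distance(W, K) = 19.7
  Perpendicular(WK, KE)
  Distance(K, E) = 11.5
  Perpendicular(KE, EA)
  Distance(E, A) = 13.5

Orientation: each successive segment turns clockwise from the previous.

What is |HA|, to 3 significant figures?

22.0

WK ⟂ KE, so KE runs at -28.6°; with |KE| = 11.5, E = (10.4, 33.5). The perpendicularity gives EA at right angles to KE, so EA runs at -119°; with |EA| = 13.5, A = (3.91, 21.6). Then |HA| = |A − H| = 22.0.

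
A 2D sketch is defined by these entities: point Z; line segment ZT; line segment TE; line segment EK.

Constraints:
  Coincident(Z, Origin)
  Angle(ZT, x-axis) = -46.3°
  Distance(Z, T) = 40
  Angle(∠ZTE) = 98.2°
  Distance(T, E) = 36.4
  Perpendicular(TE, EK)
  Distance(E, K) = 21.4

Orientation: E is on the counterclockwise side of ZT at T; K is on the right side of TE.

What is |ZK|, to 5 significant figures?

74.113

Z is at the origin; ZT runs at -46.3° with length 40.0, so T = 40.0·(cos -46.3°, sin -46.3°) = (27.635, -28.919). ∠ZTE = 98.2°, so TE runs at -46.3° + (180° − 98.2°) = 35.500° from the x-axis; with |TE| = 36.4, E = T + 36.4·(cos 35.500°, sin 35.500°) = (57.269, -7.7811). TE ⟂ EK; with |EK| = 21.4 on the right of TE, K = E + 21.4·(0.58070, -0.81412) = (69.696, -25.203). Then |ZK| = |K − Z| = 74.113.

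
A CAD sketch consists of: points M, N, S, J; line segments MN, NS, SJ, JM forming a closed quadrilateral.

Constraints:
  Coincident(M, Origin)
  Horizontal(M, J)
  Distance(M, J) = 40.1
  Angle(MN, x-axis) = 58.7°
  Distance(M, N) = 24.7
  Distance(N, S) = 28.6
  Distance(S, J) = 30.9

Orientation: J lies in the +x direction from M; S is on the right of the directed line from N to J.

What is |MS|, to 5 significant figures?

12.491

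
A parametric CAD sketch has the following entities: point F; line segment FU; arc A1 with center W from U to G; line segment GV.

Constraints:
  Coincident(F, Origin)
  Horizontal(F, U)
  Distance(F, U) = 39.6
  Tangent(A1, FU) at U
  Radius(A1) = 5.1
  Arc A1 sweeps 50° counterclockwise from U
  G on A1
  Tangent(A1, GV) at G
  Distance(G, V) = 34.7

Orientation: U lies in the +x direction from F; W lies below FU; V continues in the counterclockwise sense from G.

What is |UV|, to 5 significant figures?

38.650

On A1, U sits at bearing 90° from W; a 50° counterclockwise sweep puts G at bearing 140°, so G = W + 5.1·(cos 140°, sin 140°) = (35.693, -1.8218). Since A1 is tangent to GV there, WG ⟂ GV, so GV runs along (−sin 140°, cos 140°); with |GV| = 34.7, V = (13.388, -28.404). Then |UV| = |V − U| = 38.650.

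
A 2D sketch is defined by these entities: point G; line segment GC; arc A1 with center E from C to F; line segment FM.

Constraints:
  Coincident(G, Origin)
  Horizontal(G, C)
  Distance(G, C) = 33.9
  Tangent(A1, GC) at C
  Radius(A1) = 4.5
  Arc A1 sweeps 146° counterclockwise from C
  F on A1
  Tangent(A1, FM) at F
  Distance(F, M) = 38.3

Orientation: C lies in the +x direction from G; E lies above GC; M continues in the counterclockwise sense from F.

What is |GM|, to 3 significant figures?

30.0

On A1, C sits at bearing -90° from E; a 146° counterclockwise sweep puts F at bearing 56°, so F = E + 4.5·(cos 56°, sin 56°) = (36.4, 8.23). The tangent condition forces EF to be normal to FM, so FM runs along (−sin 56°, cos 56°); with |FM| = 38.3, M = (4.66, 29.6). Then |GM| = |M − G| = 30.0.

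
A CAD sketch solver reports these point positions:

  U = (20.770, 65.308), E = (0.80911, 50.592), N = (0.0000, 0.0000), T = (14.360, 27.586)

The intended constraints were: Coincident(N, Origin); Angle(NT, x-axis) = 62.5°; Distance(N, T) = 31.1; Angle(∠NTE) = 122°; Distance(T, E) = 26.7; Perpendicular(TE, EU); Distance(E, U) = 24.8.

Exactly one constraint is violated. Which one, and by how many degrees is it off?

Perpendicular(TE, EU) — off by 5.90°.

N = (0.00, 0.00) ✓; NT at 62.50° ✓; |NT| = 31.10 ✓; ∠NTE = 122.0° ✓; |TE| = 26.70 ✓; ∠(TE, EU) = 84.10° ✗; |EU| = 24.80 ✓.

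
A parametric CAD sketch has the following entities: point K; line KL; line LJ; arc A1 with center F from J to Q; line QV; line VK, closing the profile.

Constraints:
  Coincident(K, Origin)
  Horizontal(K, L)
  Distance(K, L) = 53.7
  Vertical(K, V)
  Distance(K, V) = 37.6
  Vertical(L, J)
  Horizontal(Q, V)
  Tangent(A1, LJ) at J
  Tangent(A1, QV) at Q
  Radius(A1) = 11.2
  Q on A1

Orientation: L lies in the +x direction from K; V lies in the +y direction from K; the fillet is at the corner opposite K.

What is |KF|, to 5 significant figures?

50.032

KV is vertical with |KV| = 37.6 and V on the +y side, so V = (0.0000, 37.600). The virtual corner opposite K is at (53.700, 37.600). A1 meets LJ tangentially, so FJ is at right angles to LJ and the tangent condition forces FQ to be normal to QV, with radius 11.2, so the center F sits 11.2 in from both sides at F = (42.500, 26.400). Then |KF| = |F − K| = 50.032.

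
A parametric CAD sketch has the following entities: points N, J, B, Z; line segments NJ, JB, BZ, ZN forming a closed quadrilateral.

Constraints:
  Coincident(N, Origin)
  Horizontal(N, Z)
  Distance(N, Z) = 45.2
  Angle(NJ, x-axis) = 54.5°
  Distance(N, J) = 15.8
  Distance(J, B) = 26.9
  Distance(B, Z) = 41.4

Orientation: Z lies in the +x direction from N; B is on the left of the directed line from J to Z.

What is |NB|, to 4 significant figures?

42.69

N is at the origin; NZ is horizontal with |NZ| = 45.2 and Z in +x, so Z = (45.2, 0). NJ runs at 54.5° with |NJ| = 15.8, so J = (9.175, 12.86). B is determined by |JB| = 26.9 and |BZ| = 41.4 together: it lies at the intersection of circle(J, 26.9) and circle(Z, 41.4). With |JZ| = 38.25, the foot of the radical line on JZ is 6.181 from J and the perpendicular offset is √(26.9² − 6.181²) = 26.18. Taking the left-of-JZ solution: B = (23.80, 35.44).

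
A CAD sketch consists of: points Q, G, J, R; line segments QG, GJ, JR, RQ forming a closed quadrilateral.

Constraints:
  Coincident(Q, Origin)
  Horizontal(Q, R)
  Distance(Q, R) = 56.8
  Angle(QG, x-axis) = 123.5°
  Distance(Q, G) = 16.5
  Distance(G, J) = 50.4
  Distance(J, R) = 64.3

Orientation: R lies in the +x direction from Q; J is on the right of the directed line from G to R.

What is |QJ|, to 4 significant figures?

35.30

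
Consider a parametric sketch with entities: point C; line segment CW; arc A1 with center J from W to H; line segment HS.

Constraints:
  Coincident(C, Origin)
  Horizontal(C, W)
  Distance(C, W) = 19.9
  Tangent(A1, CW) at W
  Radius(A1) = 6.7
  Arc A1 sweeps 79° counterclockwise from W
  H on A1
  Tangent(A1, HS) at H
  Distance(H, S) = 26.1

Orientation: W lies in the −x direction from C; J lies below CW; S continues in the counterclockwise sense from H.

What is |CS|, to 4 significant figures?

44.19

C is at the origin; CW is horizontal with |CW| = 19.9 and W on the −x side, so W = (-19.90, 0.000). Tangency of A1 to CW means the radius JW is perpendicular to CW, so J = W + (0, -6.7) = (-19.90, -6.700). On A1, W sits at bearing 90° from J; a 79° counterclockwise sweep puts H at bearing 169°, so H = J + 6.7·(cos 169°, sin 169°) = (-26.48, -5.422). A1 meets HS tangentially, so JH is at right angles to HS, so HS runs along (−sin 169°, cos 169°); with |HS| = 26.1, S = (-31.46, -31.04). Then |CS| = |S − C| = 44.19.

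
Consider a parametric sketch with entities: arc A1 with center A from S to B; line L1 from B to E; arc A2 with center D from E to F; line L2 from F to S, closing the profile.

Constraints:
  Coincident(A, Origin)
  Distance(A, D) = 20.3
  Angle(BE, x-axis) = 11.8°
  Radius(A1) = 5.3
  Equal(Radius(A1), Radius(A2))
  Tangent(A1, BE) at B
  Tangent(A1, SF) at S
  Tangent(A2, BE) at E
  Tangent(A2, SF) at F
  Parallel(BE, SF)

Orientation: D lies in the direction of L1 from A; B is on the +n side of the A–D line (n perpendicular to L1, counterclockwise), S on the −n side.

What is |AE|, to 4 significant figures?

20.98

The slot axis is L1's direction at 11.8°, so u = (cos 11.8°, sin 11.8°) = (0.9789, 0.2045) and n = (−sin 11.8°, cos 11.8°) = (-0.2045, 0.9789). A is at the origin and D lies 20.3 along u from A, so D = 20.3·u = (19.87, 4.151). Tangency of A1 to both parallel lines with radius 5.3 puts B and S at A ± 5.3·n: B = (-1.084, 5.188), S = (1.084, -5.188). Equal radii place E and F the same way about D: E = D + 5.3·n = (18.79, 9.339), F = D − 5.3·n = (20.95, -1.037). Then |AE| = |E − A| = 20.98.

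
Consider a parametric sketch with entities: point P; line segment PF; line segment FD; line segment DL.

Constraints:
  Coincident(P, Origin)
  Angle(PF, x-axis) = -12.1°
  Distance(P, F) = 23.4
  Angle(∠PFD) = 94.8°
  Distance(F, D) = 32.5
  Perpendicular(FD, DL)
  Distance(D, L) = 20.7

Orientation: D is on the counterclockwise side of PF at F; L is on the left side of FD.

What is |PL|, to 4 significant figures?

34.56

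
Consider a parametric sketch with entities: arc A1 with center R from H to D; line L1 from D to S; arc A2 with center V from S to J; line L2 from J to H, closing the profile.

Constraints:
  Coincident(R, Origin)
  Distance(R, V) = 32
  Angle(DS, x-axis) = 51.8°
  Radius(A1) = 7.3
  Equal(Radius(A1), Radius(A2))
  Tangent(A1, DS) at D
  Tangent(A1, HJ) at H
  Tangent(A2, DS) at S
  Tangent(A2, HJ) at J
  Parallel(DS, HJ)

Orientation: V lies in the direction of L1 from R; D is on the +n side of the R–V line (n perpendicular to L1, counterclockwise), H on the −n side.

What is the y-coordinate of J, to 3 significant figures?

20.6

The slot axis is L1's direction at 51.8°, so u = (cos 51.8°, sin 51.8°) = (0.618, 0.786) and n = (−sin 51.8°, cos 51.8°) = (-0.786, 0.618). R is at the origin and V lies 32.0 along u from R, so V = 32.0·u = (19.8, 25.1). Tangency of A1 to both parallel lines with radius 7.3 puts D and H at R ± 7.3·n: D = (-5.74, 4.51), H = (5.74, -4.51). Equal radii place S and J the same way about V: S = V + 7.3·n = (14.1, 29.7), J = V − 7.3·n = (25.5, 20.6). So J.y = 20.6.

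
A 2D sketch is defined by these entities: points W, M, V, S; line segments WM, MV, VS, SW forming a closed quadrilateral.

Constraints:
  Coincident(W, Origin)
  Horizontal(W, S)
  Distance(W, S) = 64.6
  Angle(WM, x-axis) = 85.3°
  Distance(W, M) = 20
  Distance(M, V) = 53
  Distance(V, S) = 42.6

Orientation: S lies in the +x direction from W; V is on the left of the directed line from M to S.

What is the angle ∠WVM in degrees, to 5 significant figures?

15.970°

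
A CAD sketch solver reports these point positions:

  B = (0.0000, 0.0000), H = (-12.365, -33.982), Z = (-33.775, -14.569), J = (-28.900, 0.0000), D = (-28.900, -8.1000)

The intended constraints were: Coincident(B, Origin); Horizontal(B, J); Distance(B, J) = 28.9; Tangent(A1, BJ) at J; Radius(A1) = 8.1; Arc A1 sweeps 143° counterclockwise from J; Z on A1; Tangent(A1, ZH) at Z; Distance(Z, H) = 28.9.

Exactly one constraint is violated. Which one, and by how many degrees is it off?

Tangent(A1, ZH) at Z — off by 5.20°.

B = (0.00, 0.00) ✓; B.y = 0.00, J.y = 0.00 ✓; |BJ| = 28.90 ✓; ∠(DJ, JB) = 90.00° ✓; |DJ| = 8.100 ✓; bearing(D→Z) − bearing(D→J) = 143.0° ✓; |DZ| = 8.100 ✓; ∠(DZ, ZH) = 95.20° ✗; |ZH| = 28.90 ✓.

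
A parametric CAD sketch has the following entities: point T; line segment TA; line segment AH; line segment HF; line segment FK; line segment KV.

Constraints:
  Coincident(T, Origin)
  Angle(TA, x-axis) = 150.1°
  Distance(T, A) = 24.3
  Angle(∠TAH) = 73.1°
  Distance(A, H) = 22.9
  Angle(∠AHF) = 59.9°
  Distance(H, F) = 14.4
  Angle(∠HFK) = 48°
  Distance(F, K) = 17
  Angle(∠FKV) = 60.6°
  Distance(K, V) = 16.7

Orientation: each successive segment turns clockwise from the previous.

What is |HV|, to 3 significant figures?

3.94

∠HFK = 48.0° gives FK at 151° from the x-axis; with |FK| = 17.0, K = (-16.0, 22.0). ∠FKV = 60.6° gives KV at 31.7° from the x-axis; with |KV| = 16.7, V = (-1.78, 30.8). Then |HV| = |V − H| = 3.94.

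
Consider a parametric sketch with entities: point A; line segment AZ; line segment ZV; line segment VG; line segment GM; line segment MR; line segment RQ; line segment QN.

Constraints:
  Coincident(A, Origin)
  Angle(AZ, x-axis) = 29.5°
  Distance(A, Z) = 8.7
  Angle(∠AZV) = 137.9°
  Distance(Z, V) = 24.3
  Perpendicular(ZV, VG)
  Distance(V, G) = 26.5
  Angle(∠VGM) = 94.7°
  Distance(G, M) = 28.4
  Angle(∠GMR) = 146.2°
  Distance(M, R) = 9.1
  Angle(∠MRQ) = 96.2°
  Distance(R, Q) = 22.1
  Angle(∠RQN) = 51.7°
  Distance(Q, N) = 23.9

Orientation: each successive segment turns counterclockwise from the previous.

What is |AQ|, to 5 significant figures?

3.5786

A is at the origin; AZ runs at 29.5° with length 8.7, so Z = (7.5721, 4.2841). ∠AZV = 137.9° gives ZV at 71.600° from the x-axis; with |ZV| = 24.3, V = (15.242, 27.342). ZV ⟂ VG, so VG runs at 161.60°; with |VG| = 26.5, G = (-9.9028, 35.706). ∠VGM = 94.7° gives GM at -113.10° from the x-axis; with |GM| = 28.4, M = (-21.045, 9.5835). ∠GMR = 146.2° gives MR at -79.300° from the x-axis; with |MR| = 9.1, R = (-19.356, 0.64176). ∠MRQ = 96.2° gives RQ at 4.5000° from the x-axis; with |RQ| = 22.1, Q = (2.6762, 2.3757). Then |AQ| = |Q − A| = 3.5786.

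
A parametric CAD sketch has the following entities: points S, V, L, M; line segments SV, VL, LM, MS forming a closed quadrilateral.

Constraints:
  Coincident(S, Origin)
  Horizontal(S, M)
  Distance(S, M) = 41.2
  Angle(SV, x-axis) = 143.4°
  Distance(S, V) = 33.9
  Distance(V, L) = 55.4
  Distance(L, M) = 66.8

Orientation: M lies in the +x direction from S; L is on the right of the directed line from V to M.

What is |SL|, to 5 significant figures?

37.764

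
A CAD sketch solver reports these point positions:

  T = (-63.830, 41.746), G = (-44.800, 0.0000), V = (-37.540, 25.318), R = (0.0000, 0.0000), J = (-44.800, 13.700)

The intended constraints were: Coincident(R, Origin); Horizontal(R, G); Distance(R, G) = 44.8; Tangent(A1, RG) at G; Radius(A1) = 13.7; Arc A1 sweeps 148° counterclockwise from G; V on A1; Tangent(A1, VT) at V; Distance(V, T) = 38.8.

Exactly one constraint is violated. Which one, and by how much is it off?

Distance(V, T) = 38.8 — off by 7.80.

R = (0.00, 0.00) ✓; R.y = 0.00, G.y = 0.00 ✓; |RG| = 44.80 ✓; ∠(JG, GR) = 90.00° ✓; |JG| = 13.70 ✓; bearing(J→V) − bearing(J→G) = 148.0° ✓; |JV| = 13.70 ✓; ∠(JV, VT) = 90.00° ✓; |VT| = 31.00 ✗.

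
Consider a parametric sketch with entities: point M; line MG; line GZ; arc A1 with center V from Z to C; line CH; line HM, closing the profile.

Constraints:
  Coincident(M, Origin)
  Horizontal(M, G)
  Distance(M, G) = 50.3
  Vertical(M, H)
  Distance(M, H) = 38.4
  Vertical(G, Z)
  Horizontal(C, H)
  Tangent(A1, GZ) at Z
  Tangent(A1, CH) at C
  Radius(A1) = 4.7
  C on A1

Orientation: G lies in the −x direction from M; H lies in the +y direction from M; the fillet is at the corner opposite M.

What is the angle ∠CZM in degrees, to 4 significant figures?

78.82°

The virtual corner opposite M is at (-50.30, 38.40). Tangency of A1 to GZ means the radius VZ is perpendicular to GZ and the tangent condition forces VC to be normal to CH, with radius 4.7, so the center V sits 4.7 in from both sides at V = (-45.60, 33.70). That places the tangent points at Z = (-50.30, 33.70) on GZ and C = (-45.60, 38.40) on CH. Then cos ∠CZM = ZC·ZM / (|ZC||ZM|), giving 78.82°.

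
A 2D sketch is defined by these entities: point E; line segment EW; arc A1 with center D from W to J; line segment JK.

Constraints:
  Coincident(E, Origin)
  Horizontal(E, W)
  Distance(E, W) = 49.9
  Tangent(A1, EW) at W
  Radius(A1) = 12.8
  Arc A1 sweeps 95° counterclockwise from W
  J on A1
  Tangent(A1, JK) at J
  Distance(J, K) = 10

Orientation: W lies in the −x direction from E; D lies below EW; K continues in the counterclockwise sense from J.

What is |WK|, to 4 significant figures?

26.67

On A1, W sits at bearing 90° from D; a 95° counterclockwise sweep puts J at bearing 185°, so J = D + 12.8·(cos 185°, sin 185°) = (-62.65, -13.92). Tangency of A1 to JK means the radius DJ is perpendicular to JK, so JK runs along (−sin 185°, cos 185°); with |JK| = 10.0, K = (-61.78, -23.88). Then |WK| = |K − W| = 26.67.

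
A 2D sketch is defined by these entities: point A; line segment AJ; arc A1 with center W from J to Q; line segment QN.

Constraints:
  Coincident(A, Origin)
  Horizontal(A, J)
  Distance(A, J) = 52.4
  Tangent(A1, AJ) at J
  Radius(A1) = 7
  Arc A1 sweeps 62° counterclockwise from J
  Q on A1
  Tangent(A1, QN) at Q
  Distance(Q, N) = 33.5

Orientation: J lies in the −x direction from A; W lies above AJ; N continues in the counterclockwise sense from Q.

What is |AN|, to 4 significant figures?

45.15

A is at the origin; A and J share the same y with |AJ| = 52.4 and J on the −x side, so J = (-52.40, 0.000). Since A1 is tangent to AJ there, WJ ⟂ AJ, so W = J + (0, 7) = (-52.40, 7.000). On A1, J sits at bearing -90° from W; a 62° counterclockwise sweep puts Q at bearing -28°, so Q = W + 7.0·(cos -28°, sin -28°) = (-46.22, 3.714). A1 meets QN tangentially, so WQ is at right angles to QN, so QN runs along (−sin -28°, cos -28°); with |QN| = 33.5, N = (-30.49, 33.29). Then |AN| = |N − A| = 45.15.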